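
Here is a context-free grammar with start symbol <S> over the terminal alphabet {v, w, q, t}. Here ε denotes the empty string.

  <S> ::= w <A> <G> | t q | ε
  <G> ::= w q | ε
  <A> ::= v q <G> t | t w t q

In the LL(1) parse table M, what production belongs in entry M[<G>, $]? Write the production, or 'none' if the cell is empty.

<G> ::= ε

FIRST(<S>): from <S>::=w <A> <G> we get {w}; from <S>::=t q we get {t}; from <S>::=ε we get {ε}. So FIRST(<S>) = {ε, t, w}.
FIRST(<G>): from <G>::=w q we get {w}; from <G>::=ε we get {ε}. So FIRST(<G>) = {ε, w}.
FIRST(<A>): from <A>::=v q <G> t we get {v}; from <A>::=t w t q we get {t}. So FIRST(<A>) = {t, v}.
FOLLOW(<S>) includes $ since <S> is the start symbol.
FOLLOW(<S>): <S> appears on no right-hand side. Thus FOLLOW(<S>) = {$}.
FOLLOW(<G>): in <S>::=w <A> <G>, the suffix after <G> is empty, so FOLLOW(<G>) ⊇ FOLLOW(<S>) = {$}; in <A>::=v q <G> t, <G> is followed by t with FIRST {t}. Thus FOLLOW(<G>) = {$, t}.
For <G> ::= w q: FIRST(w q) = {w}, so it goes in M[<G>, t] for t ∈ {w}.
For <G> ::= ε: FIRST(ε) = {ε}, so it goes in M[<G>, t] for t ∈ {}; since ε ∈ FIRST, also for every t ∈ FOLLOW(<G>) = {$, t}.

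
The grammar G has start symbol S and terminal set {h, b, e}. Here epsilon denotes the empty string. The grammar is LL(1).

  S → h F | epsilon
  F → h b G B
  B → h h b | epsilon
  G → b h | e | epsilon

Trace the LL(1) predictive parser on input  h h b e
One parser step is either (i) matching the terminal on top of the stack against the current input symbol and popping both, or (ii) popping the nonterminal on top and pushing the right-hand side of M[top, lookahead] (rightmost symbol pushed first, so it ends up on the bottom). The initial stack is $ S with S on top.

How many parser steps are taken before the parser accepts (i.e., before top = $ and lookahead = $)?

step 1: stack=$ S  input=h h b e $  — expand S → h F
step 2: stack=$ F h  input=h h b e $  — match h
step 3: stack=$ F  input=h b e $  — expand F → h b G B
step 4: stack=$ B G b h  input=h b e $  — match h
step 5: stack=$ B G b  input=b e $  — match b
step 6: stack=$ B G  input=e $  — expand G → e
step 7: stack=$ B e  input=e $  — match e
step 8: stack=$ B  input=$  — expand B → epsilon
Accept reached after 8 steps.

8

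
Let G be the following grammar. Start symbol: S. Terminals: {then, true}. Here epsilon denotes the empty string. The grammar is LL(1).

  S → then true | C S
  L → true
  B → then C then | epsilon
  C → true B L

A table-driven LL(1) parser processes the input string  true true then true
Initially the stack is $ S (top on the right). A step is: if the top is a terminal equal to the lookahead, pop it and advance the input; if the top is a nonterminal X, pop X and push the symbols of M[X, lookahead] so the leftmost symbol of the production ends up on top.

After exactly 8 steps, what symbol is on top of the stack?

true

     Stack         Input                  Action
  1  $ S           true true then true $  expand S → C S
  2  $ S C         true true then true $  expand C → true B L
  3  $ S L B true  true true then true $  match true
  4  $ S L B       true then true $       expand B → epsilon
  5  $ S L         true then true $       expand L → true
  6  $ S true      true then true $       match true
  7  $ S           then true $            expand S → then true
  8  $ true then   then true $            match then
Stack after step 8: $ true (top = true).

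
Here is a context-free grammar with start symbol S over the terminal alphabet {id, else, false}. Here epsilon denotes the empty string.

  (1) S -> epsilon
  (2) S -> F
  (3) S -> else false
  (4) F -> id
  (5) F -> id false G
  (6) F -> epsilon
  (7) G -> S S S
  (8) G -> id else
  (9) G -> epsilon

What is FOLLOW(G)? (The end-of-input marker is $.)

FIRST(F) = {epsilon, id}
FIRST(S) = {epsilon, else, id}  (via F)
FIRST(G) = {epsilon, else, id}  (via S S S)
FOLLOW(S) includes $ since S is the start symbol.
FOLLOW(S): in G->S S S (occurrence 1), S is followed by S S with FIRST {epsilon, else, id}; in G->S S S (occurrence 1), the suffix after S is nullable, so FOLLOW(S) ⊇ FOLLOW(G) = {$, else, id}; in G->S S S (occurrence 2), S is followed by S with FIRST {epsilon, else, id}; in G->S S S (occurrence 2), the suffix after S is nullable, so FOLLOW(S) ⊇ FOLLOW(G) = {$, else, id}; in G->S S S (occurrence 3), the suffix after S is empty, so FOLLOW(S) ⊇ FOLLOW(G) = {$, else, id}. Thus FOLLOW(S) = {$, else, id}.
FOLLOW(F): in S->F, the suffix after F is empty, so FOLLOW(F) ⊇ FOLLOW(S) = {$, else, id}. Thus FOLLOW(F) = {$, else, id}.
FOLLOW(G): in F->id false G, the suffix after G is empty, so FOLLOW(G) ⊇ FOLLOW(F) = {$, else, id}. Thus FOLLOW(G) = {$, else, id}.

{$, else, id}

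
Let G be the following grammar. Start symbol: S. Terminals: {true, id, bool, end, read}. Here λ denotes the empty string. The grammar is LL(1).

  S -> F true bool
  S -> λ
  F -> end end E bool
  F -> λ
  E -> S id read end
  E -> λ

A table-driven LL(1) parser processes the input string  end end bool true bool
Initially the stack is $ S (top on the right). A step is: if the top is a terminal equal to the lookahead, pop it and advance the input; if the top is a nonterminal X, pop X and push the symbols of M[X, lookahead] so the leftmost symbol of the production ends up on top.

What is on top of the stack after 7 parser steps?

step 1: stack=$ S  input=end end bool true bool $  — expand S -> F true bool
step 2: stack=$ bool true F  input=end end bool true bool $  — expand F -> end end E bool
step 3: stack=$ bool true bool E end end  input=end end bool true bool $  — match end
step 4: stack=$ bool true bool E end  input=end bool true bool $  — match end
step 5: stack=$ bool true bool E  input=bool true bool $  — expand E -> λ
step 6: stack=$ bool true bool  input=bool true bool $  — match bool
step 7: stack=$ bool true  input=true bool $  — match true
Stack after step 7: $ bool (top = bool).

bool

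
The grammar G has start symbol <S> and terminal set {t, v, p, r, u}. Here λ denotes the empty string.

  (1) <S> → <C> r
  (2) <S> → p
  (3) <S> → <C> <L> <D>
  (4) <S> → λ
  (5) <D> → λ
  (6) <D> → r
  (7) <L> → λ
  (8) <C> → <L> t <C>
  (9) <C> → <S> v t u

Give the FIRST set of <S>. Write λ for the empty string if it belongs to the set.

FIRST(<D>): from <D>→λ we get {λ}; from <D>→r we get {r}. So FIRST(<D>) = {λ, r}.
FIRST(<L>): from <L>→λ we get {λ}. So FIRST(<L>) = {λ}.
FIRST(<S>): from <S>→<C> r we get {p, t, v}; from <S>→p we get {p}; from <S>→<C> <L> <D> we get {p, t, v}; from <S>→λ we get {λ}. So FIRST(<S>) = {λ, p, t, v}.
FIRST(<C>): from <C>→<L> t <C> we get {t}; from <C>→<S> v t u we get {p, t, v}. So FIRST(<C>) = {p, t, v}.

{λ, p, t, v}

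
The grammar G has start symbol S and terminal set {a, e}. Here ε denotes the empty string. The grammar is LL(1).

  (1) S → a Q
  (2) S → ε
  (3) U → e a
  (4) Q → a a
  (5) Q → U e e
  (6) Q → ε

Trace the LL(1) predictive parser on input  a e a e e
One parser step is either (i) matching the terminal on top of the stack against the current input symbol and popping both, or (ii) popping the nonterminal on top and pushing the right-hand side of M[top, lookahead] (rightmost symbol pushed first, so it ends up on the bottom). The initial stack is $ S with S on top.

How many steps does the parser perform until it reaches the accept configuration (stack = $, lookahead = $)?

step 1: stack=$ S  input=a e a e e $  — expand S → a Q
step 2: stack=$ Q a  input=a e a e e $  — match a
step 3: stack=$ Q  input=e a e e $  — expand Q → U e e
step 4: stack=$ e e U  input=e a e e $  — expand U → e a
step 5: stack=$ e e a e  input=e a e e $  — match e
step 6: stack=$ e e a  input=a e e $  — match a
step 7: stack=$ e e  input=e e $  — match e
step 8: stack=$ e  input=e $  — match e
Accept reached after 8 steps.

8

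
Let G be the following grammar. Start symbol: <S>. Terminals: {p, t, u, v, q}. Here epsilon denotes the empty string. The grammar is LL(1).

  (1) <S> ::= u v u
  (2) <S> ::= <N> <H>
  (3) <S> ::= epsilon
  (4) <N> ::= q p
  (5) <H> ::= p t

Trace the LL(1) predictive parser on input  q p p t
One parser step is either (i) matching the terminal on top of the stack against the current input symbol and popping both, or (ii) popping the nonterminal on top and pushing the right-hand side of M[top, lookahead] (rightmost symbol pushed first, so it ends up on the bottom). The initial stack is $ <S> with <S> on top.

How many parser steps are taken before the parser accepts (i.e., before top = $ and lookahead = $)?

7

step 1: stack=$ <S>  input=q p p t $  — expand <S> ::= <N> <H>
step 2: stack=$ <H> <N>  input=q p p t $  — expand <N> ::= q p
step 3: stack=$ <H> p q  input=q p p t $  — match q
step 4: stack=$ <H> p  input=p p t $  — match p
step 5: stack=$ <H>  input=p t $  — expand <H> ::= p t
step 6: stack=$ t p  input=p t $  — match p
step 7: stack=$ t  input=t $  — match t
Accept reached after 7 steps.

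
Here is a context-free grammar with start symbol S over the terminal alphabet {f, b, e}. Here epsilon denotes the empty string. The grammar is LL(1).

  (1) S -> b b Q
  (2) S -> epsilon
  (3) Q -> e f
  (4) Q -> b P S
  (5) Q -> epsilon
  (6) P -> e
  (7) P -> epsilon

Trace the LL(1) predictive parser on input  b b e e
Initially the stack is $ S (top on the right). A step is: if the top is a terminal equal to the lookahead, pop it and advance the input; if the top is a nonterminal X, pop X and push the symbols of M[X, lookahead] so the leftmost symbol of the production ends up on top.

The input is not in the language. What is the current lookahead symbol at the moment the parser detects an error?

e

step 1: stack=$ S  input=b b e e $  — expand S -> b b Q
step 2: stack=$ Q b b  input=b b e e $  — match b
step 3: stack=$ Q b  input=b e e $  — match b
step 4: stack=$ Q  input=e e $  — expand Q -> e f
step 5: stack=$ f e  input=e e $  — match e
step 6: stack=$ f  input=e $  — error: top is terminal f but lookahead is e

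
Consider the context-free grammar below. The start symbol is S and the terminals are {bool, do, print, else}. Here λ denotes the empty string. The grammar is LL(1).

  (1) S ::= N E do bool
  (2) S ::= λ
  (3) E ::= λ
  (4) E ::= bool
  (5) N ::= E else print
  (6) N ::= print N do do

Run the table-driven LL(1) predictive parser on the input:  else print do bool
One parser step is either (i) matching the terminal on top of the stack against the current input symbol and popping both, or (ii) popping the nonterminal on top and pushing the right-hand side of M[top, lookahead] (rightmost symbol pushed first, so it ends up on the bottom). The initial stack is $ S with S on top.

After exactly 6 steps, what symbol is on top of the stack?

step 1: stack=$ S  input=else print do bool $  — expand S ::= N E do bool
step 2: stack=$ bool do E N  input=else print do bool $  — expand N ::= E else print
step 3: stack=$ bool do E print else E  input=else print do bool $  — expand E ::= λ
step 4: stack=$ bool do E print else  input=else print do bool $  — match else
step 5: stack=$ bool do E print  input=print do bool $  — match print
step 6: stack=$ bool do E  input=do bool $  — expand E ::= λ
Stack after step 6: $ bool do (top = do).

do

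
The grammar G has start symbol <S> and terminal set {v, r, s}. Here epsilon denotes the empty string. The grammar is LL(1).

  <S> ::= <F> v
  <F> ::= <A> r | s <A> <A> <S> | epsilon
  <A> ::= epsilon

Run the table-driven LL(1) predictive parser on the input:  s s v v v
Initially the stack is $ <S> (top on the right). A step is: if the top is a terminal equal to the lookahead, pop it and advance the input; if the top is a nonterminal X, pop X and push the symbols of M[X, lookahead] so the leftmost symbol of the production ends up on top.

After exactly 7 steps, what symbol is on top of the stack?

     Stack              Input        Action
  1  $ <S>              s s v v v $  expand <S> ::= <F> v
  2  $ v <F>            s s v v v $  expand <F> ::= s <A> <A> <S>
  3  $ v <S> <A> <A> s  s s v v v $  match s
  4  $ v <S> <A> <A>    s v v v $    expand <A> ::= epsilon
  5  $ v <S> <A>        s v v v $    expand <A> ::= epsilon
  6  $ v <S>            s v v v $    expand <S> ::= <F> v
  7  $ v v <F>          s v v v $    expand <F> ::= s <A> <A> <S>
Stack after step 7: $ v v <S> <A> <A> s (top = s).

s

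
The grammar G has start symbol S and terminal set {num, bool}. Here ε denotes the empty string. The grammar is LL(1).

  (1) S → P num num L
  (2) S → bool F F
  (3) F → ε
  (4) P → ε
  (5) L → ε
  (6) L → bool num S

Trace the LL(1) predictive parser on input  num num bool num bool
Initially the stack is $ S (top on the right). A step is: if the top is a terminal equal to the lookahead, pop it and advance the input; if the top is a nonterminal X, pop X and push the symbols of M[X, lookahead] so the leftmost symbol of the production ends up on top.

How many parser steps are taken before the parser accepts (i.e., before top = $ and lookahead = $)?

step 1: stack=$ S  input=num num bool num bool $  — expand S → P num num L
step 2: stack=$ L num num P  input=num num bool num bool $  — expand P → ε
step 3: stack=$ L num num  input=num num bool num bool $  — match num
step 4: stack=$ L num  input=num bool num bool $  — match num
step 5: stack=$ L  input=bool num bool $  — expand L → bool num S
step 6: stack=$ S num bool  input=bool num bool $  — match bool
step 7: stack=$ S num  input=num bool $  — match num
step 8: stack=$ S  input=bool $  — expand S → bool F F
step 9: stack=$ F F bool  input=bool $  — match bool
step 10: stack=$ F F  input=$  — expand F → ε
step 11: stack=$ F  input=$  — expand F → ε
Accept reached after 11 steps.

11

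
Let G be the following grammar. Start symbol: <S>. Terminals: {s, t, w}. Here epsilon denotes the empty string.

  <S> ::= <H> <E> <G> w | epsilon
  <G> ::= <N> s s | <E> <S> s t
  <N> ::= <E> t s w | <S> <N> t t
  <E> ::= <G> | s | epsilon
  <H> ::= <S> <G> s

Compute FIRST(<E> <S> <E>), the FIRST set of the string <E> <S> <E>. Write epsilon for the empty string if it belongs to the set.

FIRST(<S>): from <S>::=<H> <E> <G> w we get {s, t}; from <S>::=epsilon we get {epsilon}. So FIRST(<S>) = {epsilon, s, t}.
FIRST(<G>): from <G>::=<N> s s we get {s, t}; from <G>::=<E> <S> s t we get {s, t}. So FIRST(<G>) = {s, t}.
FIRST(<E>): from <E>::=<G> we get {s, t}; from <E>::=s we get {s}; from <E>::=epsilon we get {epsilon}. So FIRST(<E>) = {epsilon, s, t}.
FIRST(<H>): from <H>::=<S> <G> s we get {s, t}. So FIRST(<H>) = {s, t}.
FIRST(<N>): from <N>::=<E> t s w we get {s, t}; from <N>::=<S> <N> t t we get {s, t}. So FIRST(<N>) = {s, t}.
FIRST(<E> <S> <E>): take FIRST of each symbol in turn, carrying on past any symbol whose FIRST contains epsilon; result {epsilon, s, t}.

{epsilon, s, t}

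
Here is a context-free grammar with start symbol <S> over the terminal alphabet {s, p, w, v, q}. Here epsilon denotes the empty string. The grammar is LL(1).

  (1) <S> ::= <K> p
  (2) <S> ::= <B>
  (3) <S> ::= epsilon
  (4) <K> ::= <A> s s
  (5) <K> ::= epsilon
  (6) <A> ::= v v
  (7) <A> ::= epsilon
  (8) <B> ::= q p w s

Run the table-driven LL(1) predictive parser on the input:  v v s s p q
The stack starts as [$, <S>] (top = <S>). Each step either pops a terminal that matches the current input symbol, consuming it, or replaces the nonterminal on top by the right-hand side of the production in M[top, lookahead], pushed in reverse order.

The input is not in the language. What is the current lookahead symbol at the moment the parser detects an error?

q

step 1: stack=$ <S>  input=v v s s p q $  — expand <S> ::= <K> p
step 2: stack=$ p <K>  input=v v s s p q $  — expand <K> ::= <A> s s
step 3: stack=$ p s s <A>  input=v v s s p q $  — expand <A> ::= v v
step 4: stack=$ p s s v v  input=v v s s p q $  — match v
step 5: stack=$ p s s v  input=v s s p q $  — match v
step 6: stack=$ p s s  input=s s p q $  — match s
step 7: stack=$ p s  input=s p q $  — match s
step 8: stack=$ p  input=p q $  — match p
step 9: stack=$  input=q $  — error: stack empty but input remains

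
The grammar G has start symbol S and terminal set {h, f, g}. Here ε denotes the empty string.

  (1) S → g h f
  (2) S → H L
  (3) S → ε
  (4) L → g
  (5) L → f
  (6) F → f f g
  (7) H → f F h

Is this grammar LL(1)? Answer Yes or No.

Yes

FIRST(S) = {ε, f, g}
FIRST(L) = {f, g}
FIRST(F) = {f}
FIRST(H) = {f}
FOLLOW(S) = {$}
FOLLOW(L) = {$}
FOLLOW(F) = {h}
FOLLOW(H) = {f, g}
Each cell of M receives at most one production.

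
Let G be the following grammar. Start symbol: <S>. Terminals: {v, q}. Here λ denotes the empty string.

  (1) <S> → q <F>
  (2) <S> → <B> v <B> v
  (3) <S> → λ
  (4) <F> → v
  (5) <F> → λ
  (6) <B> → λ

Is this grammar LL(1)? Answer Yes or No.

Yes

FIRST(<S>) = {λ, q, v}
FIRST(<F>) = {λ, v}
FIRST(<B>) = {λ}
FOLLOW(<S>) = {$}
FOLLOW(<F>) = {$}
FOLLOW(<B>) = {v}
Each cell of M receives at most one production.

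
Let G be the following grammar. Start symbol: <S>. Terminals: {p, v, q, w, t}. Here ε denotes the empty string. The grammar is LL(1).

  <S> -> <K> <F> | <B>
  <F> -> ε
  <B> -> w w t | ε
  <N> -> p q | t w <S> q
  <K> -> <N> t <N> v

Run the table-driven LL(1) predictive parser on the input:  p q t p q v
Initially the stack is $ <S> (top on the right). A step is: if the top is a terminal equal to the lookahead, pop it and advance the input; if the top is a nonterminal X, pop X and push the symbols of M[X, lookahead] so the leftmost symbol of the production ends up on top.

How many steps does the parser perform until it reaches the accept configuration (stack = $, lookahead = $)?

11

step 1: stack=$ <S>  input=p q t p q v $  — expand <S> -> <K> <F>
step 2: stack=$ <F> <K>  input=p q t p q v $  — expand <K> -> <N> t <N> v
step 3: stack=$ <F> v <N> t <N>  input=p q t p q v $  — expand <N> -> p q
step 4: stack=$ <F> v <N> t q p  input=p q t p q v $  — match p
step 5: stack=$ <F> v <N> t q  input=q t p q v $  — match q
step 6: stack=$ <F> v <N> t  input=t p q v $  — match t
step 7: stack=$ <F> v <N>  input=p q v $  — expand <N> -> p q
step 8: stack=$ <F> v q p  input=p q v $  — match p
step 9: stack=$ <F> v q  input=q v $  — match q
step 10: stack=$ <F> v  input=v $  — match v
step 11: stack=$ <F>  input=$  — expand <F> -> ε
Accept reached after 11 steps.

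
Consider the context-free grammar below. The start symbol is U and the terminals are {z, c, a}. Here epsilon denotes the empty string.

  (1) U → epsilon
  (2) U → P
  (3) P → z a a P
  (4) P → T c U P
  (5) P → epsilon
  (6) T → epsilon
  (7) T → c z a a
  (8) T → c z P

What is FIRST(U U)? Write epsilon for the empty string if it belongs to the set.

FIRST(T): from T→epsilon we get {epsilon}; from T→c z a a we get {c}; from T→c z P we get {c}. So FIRST(T) = {epsilon, c}.
FIRST(P): from P→z a a P we get {z}; from P→T c U P we get {c}; from P→epsilon we get {epsilon}. So FIRST(P) = {epsilon, c, z}.
FIRST(U): from U→epsilon we get {epsilon}; from U→P we get {epsilon, c, z}. So FIRST(U) = {epsilon, c, z}.
FIRST(U U): take FIRST of each symbol in turn, carrying on past any symbol whose FIRST contains epsilon; result {epsilon, c, z}.

{epsilon, c, z}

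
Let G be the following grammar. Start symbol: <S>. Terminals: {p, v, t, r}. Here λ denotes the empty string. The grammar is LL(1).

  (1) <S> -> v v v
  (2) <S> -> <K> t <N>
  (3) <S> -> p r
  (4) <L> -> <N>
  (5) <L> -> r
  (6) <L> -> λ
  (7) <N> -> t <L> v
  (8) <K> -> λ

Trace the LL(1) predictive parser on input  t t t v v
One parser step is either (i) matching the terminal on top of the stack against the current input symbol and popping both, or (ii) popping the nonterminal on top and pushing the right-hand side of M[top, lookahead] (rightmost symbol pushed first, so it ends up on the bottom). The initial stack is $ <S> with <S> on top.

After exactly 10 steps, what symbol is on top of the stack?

v

step 1: stack=$ <S>  input=t t t v v $  — expand <S> -> <K> t <N>
step 2: stack=$ <N> t <K>  input=t t t v v $  — expand <K> -> λ
step 3: stack=$ <N> t  input=t t t v v $  — match t
step 4: stack=$ <N>  input=t t v v $  — expand <N> -> t <L> v
step 5: stack=$ v <L> t  input=t t v v $  — match t
step 6: stack=$ v <L>  input=t v v $  — expand <L> -> <N>
step 7: stack=$ v <N>  input=t v v $  — expand <N> -> t <L> v
step 8: stack=$ v v <L> t  input=t v v $  — match t
step 9: stack=$ v v <L>  input=v v $  — expand <L> -> λ
step 10: stack=$ v v  input=v v $  — match v
Stack after step 10: $ v (top = v).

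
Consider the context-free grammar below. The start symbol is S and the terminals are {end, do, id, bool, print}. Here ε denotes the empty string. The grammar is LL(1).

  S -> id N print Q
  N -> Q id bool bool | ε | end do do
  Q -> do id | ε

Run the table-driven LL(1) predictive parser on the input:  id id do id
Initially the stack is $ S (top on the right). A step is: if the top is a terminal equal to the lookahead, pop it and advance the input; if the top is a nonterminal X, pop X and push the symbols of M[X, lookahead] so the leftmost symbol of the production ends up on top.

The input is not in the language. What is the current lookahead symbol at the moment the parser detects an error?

do

     Stack                     Input          Action
  1  $ S                       id id do id $  expand S -> id N print Q
  2  $ Q print N id            id id do id $  match id
  3  $ Q print N               id do id $     expand N -> Q id bool bool
  4  $ Q print bool bool id Q  id do id $     expand Q -> ε
  5  $ Q print bool bool id    id do id $     match id
  6  $ Q print bool bool       do id $        error: top is terminal bool but lookahead is do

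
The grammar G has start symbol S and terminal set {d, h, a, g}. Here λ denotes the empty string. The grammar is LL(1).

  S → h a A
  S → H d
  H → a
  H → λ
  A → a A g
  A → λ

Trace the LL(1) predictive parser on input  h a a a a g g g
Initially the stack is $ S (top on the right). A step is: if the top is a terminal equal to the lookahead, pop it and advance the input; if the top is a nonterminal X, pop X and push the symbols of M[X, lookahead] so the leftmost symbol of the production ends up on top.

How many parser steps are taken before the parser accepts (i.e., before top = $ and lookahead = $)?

step 1: stack=$ S  input=h a a a a g g g $  — expand S → h a A
step 2: stack=$ A a h  input=h a a a a g g g $  — match h
step 3: stack=$ A a  input=a a a a g g g $  — match a
step 4: stack=$ A  input=a a a g g g $  — expand A → a A g
step 5: stack=$ g A a  input=a a a g g g $  — match a
step 6: stack=$ g A  input=a a g g g $  — expand A → a A g
step 7: stack=$ g g A a  input=a a g g g $  — match a
step 8: stack=$ g g A  input=a g g g $  — expand A → a A g
step 9: stack=$ g g g A a  input=a g g g $  — match a
step 10: stack=$ g g g A  input=g g g $  — expand A → λ
step 11: stack=$ g g g  input=g g g $  — match g
step 12: stack=$ g g  input=g g $  — match g
step 13: stack=$ g  input=g $  — match g
Accept reached after 13 steps.

13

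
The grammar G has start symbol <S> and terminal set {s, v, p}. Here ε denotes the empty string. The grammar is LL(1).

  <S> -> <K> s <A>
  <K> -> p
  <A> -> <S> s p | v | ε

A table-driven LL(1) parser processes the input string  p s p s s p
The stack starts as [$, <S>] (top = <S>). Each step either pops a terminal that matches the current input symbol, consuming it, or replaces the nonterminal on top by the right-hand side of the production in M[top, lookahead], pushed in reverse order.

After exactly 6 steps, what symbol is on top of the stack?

<K>

     Stack        Input          Action
  1  $ <S>        p s p s s p $  expand <S> -> <K> s <A>
  2  $ <A> s <K>  p s p s s p $  expand <K> -> p
  3  $ <A> s p    p s p s s p $  match p
  4  $ <A> s      s p s s p $    match s
  5  $ <A>        p s s p $      expand <A> -> <S> s p
  6  $ p s <S>    p s s p $      expand <S> -> <K> s <A>
Stack after step 6: $ p s <A> s <K> (top = <K>).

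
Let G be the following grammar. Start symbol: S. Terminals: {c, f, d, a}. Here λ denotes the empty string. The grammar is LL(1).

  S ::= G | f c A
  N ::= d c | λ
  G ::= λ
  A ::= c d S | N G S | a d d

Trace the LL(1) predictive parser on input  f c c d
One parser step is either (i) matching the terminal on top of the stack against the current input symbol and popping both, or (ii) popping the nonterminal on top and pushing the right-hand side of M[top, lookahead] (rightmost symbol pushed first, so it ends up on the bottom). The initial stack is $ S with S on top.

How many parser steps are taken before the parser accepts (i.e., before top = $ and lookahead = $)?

8

step 1: stack=$ S  input=f c c d $  — expand S ::= f c A
step 2: stack=$ A c f  input=f c c d $  — match f
step 3: stack=$ A c  input=c c d $  — match c
step 4: stack=$ A  input=c d $  — expand A ::= c d S
step 5: stack=$ S d c  input=c d $  — match c
step 6: stack=$ S d  input=d $  — match d
step 7: stack=$ S  input=$  — expand S ::= G
step 8: stack=$ G  input=$  — expand G ::= λ
Accept reached after 8 steps.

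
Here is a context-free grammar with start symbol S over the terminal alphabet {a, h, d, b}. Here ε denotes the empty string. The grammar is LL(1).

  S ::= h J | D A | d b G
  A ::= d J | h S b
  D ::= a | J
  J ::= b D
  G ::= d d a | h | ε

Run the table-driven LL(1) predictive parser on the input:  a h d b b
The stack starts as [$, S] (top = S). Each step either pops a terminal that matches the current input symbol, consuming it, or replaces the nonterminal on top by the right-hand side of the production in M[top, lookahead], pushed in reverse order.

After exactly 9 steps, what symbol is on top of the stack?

b

     Stack      Input        Action
  1  $ S        a h d b b $  expand S ::= D A
  2  $ A D      a h d b b $  expand D ::= a
  3  $ A a      a h d b b $  match a
  4  $ A        h d b b $    expand A ::= h S b
  5  $ b S h    h d b b $    match h
  6  $ b S      d b b $      expand S ::= d b G
  7  $ b G b d  d b b $      match d
  8  $ b G b    b b $        match b
  9  $ b G      b $          expand G ::= ε
Stack after step 9: $ b (top = b).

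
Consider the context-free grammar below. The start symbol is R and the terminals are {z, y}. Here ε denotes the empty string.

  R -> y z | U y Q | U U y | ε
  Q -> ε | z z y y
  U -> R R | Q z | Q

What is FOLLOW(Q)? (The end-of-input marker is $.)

{$, y, z}

FIRST(Q) = {ε, z}
FIRST(R) = {ε, y, z}  (via U y Q, U U y)
FIRST(U) = {ε, y, z}  (via R R, Q z, Q)
FOLLOW(R) includes $ since R is the start symbol.
FOLLOW(U): in R->U y Q, U is followed by y Q with FIRST {y}; in R->U U y (occurrence 1), U is followed by U y with FIRST {y, z}; in R->U U y (occurrence 2), U is followed by y with FIRST {y}. Thus FOLLOW(U) = {y, z}.
FOLLOW(R): in U->R R (occurrence 1), R is followed by R with FIRST {ε, y, z}; in U->R R (occurrence 1), the suffix after R is nullable, so FOLLOW(R) ⊇ FOLLOW(U) = {y, z}; in U->R R (occurrence 2), the suffix after R is empty, so FOLLOW(R) ⊇ FOLLOW(U) = {y, z}. Thus FOLLOW(R) = {$, y, z}.
FOLLOW(Q): in R->U y Q, the suffix after Q is empty, so FOLLOW(Q) ⊇ FOLLOW(R) = {$, y, z}; in U->Q z, Q is followed by z with FIRST {z}; in U->Q, the suffix after Q is empty, so FOLLOW(Q) ⊇ FOLLOW(U) = {y, z}. Thus FOLLOW(Q) = {$, y, z}.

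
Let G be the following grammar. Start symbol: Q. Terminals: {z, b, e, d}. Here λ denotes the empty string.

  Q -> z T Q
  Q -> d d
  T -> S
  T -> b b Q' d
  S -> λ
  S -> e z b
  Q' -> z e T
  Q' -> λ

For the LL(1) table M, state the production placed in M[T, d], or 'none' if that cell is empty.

FIRST(Q) = {d, z}
FIRST(S) = {λ, e}
FIRST(Q') = {λ, z}
FIRST(T) = {λ, b, e}  (via S)
FOLLOW(Q) includes $ since Q is the start symbol.
FOLLOW(Q'): in T->b b Q' d, Q' is followed by d with FIRST {d}. Thus FOLLOW(Q') = {d}.
FOLLOW(T): in Q->z T Q, T is followed by Q with FIRST {d, z}; in Q'->z e T, the suffix after T is empty, so FOLLOW(T) ⊇ FOLLOW(Q') = {d}. Thus FOLLOW(T) = {d, z}.
For T -> S: FIRST(S) = {λ, e}, so it goes in M[T, t] for t ∈ {e}; since λ ∈ FIRST, also for every t ∈ FOLLOW(T) = {d, z}.
For T -> b b Q' d: FIRST(b b Q' d) = {b}, so it goes in M[T, t] for t ∈ {b}.

T -> S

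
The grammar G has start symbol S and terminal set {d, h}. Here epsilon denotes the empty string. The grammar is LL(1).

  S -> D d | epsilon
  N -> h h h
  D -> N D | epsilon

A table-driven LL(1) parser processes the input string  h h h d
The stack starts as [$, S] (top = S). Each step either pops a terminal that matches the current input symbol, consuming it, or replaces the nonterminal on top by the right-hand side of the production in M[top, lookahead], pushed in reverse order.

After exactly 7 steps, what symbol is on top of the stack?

d

     Stack        Input      Action
  1  $ S          h h h d $  expand S -> D d
  2  $ d D        h h h d $  expand D -> N D
  3  $ d D N      h h h d $  expand N -> h h h
  4  $ d D h h h  h h h d $  match h
  5  $ d D h h    h h d $    match h
  6  $ d D h      h d $      match h
  7  $ d D        d $        expand D -> epsilon
Stack after step 7: $ d (top = d).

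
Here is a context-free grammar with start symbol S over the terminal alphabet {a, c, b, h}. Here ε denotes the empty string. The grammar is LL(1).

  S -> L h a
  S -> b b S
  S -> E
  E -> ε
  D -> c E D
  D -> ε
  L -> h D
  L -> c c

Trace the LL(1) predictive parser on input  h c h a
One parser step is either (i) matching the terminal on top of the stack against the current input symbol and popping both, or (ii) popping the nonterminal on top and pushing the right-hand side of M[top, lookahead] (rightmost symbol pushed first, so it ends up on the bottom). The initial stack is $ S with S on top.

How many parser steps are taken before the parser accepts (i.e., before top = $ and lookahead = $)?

9

step 1: stack=$ S  input=h c h a $  — expand S -> L h a
step 2: stack=$ a h L  input=h c h a $  — expand L -> h D
step 3: stack=$ a h D h  input=h c h a $  — match h
step 4: stack=$ a h D  input=c h a $  — expand D -> c E D
step 5: stack=$ a h D E c  input=c h a $  — match c
step 6: stack=$ a h D E  input=h a $  — expand E -> ε
step 7: stack=$ a h D  input=h a $  — expand D -> ε
step 8: stack=$ a h  input=h a $  — match h
step 9: stack=$ a  input=a $  — match a
Accept reached after 9 steps.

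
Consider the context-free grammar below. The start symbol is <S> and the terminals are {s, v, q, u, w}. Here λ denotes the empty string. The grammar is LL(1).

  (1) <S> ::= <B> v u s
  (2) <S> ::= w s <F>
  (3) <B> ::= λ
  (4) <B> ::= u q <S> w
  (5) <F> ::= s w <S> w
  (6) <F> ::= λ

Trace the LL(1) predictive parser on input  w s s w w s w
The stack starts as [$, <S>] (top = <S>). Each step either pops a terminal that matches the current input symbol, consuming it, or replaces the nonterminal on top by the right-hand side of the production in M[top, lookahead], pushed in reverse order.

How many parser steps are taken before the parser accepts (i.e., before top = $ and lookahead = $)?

      Stack        Input            Action
   1  $ <S>        w s s w w s w $  expand <S> ::= w s <F>
   2  $ <F> s w    w s s w w s w $  match w
   3  $ <F> s      s s w w s w $    match s
   4  $ <F>        s w w s w $      expand <F> ::= s w <S> w
   5  $ w <S> w s  s w w s w $      match s
   6  $ w <S> w    w w s w $        match w
   7  $ w <S>      w s w $          expand <S> ::= w s <F>
   8  $ w <F> s w  w s w $          match w
   9  $ w <F> s    s w $            match s
  10  $ w <F>      w $              expand <F> ::= λ
  11  $ w          w $              match w
Accept reached after 11 steps.

11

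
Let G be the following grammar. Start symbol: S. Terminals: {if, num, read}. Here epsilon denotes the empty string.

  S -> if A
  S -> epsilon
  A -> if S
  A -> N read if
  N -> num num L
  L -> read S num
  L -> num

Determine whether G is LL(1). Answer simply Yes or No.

Yes

FIRST(S) = {epsilon, if}
FIRST(A) = {if, num}
FIRST(N) = {num}
FIRST(L) = {num, read}
FOLLOW(S) = {$, num}
FOLLOW(A) = {$, num}
FOLLOW(N) = {read}
FOLLOW(L) = {read}
Each cell of M receives at most one production.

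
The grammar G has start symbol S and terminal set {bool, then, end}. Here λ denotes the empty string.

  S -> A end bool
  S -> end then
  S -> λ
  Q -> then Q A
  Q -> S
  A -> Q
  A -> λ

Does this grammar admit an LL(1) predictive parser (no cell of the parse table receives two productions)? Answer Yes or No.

No

FIRST(S) = {λ, end, then}
FIRST(Q) = {λ, end, then}
FIRST(A) = {λ, end, then}
FOLLOW(S) = {$, end, then}
FOLLOW(Q) = {end, then}
FOLLOW(A) = {end, then}
Cell M[A, end] receives both A -> Q and A -> λ — the grammar is not LL(1).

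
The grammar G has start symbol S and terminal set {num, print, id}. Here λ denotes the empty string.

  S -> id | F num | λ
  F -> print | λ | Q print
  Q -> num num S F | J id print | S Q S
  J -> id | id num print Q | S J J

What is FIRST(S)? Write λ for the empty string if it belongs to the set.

{λ, id, num, print}

FIRST(S): from S->id we get {id}; from S->F num we get {id, num, print}; from S->λ we get {λ}. So FIRST(S) = {λ, id, num, print}.
FIRST(J): from J->id we get {id}; from J->id num print Q we get {id}; from J->S J J we get {id, num, print}. So FIRST(J) = {id, num, print}.
FIRST(Q): from Q->num num S F we get {num}; from Q->J id print we get {id, num, print}; from Q->S Q S we get {id, num, print}. So FIRST(Q) = {id, num, print}.
FIRST(F): from F->print we get {print}; from F->λ we get {λ}; from F->Q print we get {id, num, print}. So FIRST(F) = {λ, id, num, print}.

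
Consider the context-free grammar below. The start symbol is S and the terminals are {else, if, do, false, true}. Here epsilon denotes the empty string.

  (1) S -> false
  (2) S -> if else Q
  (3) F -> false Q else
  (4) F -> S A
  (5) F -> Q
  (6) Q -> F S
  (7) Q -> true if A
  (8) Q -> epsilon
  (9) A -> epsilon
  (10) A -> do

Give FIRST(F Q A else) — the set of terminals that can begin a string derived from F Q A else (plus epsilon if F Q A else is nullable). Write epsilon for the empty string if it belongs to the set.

{do, else, false, if, true}

FIRST(S): from S->false we get {false}; from S->if else Q we get {if}. So FIRST(S) = {false, if}.
FIRST(A): from A->epsilon we get {epsilon}; from A->do we get {do}. So FIRST(A) = {epsilon, do}.
FIRST(F): from F->false Q else we get {false}; from F->S A we get {false, if}; from F->Q we get {epsilon, false, if, true}. So FIRST(F) = {epsilon, false, if, true}.
FIRST(Q): from Q->F S we get {false, if, true}; from Q->true if A we get {true}; from Q->epsilon we get {epsilon}. So FIRST(Q) = {epsilon, false, if, true}.
FIRST(F Q A else): take FIRST of each symbol in turn, carrying on past any symbol whose FIRST contains epsilon; result {do, else, false, if, true}.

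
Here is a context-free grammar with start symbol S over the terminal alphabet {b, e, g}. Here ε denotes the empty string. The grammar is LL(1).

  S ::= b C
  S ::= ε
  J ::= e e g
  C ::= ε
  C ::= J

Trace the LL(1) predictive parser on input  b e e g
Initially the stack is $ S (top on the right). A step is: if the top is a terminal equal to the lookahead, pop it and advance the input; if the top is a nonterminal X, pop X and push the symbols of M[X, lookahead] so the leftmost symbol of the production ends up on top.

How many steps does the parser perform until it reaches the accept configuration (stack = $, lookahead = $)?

7

step 1: stack=$ S  input=b e e g $  — expand S ::= b C
step 2: stack=$ C b  input=b e e g $  — match b
step 3: stack=$ C  input=e e g $  — expand C ::= J
step 4: stack=$ J  input=e e g $  — expand J ::= e e g
step 5: stack=$ g e e  input=e e g $  — match e
step 6: stack=$ g e  input=e g $  — match e
step 7: stack=$ g  input=g $  — match g
Accept reached after 7 steps.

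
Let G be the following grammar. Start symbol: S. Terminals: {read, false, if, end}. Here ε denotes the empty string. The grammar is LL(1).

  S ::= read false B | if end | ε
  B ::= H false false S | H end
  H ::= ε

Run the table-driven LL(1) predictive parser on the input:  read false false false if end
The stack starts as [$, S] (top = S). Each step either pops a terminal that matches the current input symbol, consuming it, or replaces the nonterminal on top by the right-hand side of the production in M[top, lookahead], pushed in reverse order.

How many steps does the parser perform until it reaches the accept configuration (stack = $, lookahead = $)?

10

step 1: stack=$ S  input=read false false false if end $  — expand S ::= read false B
step 2: stack=$ B false read  input=read false false false if end $  — match read
step 3: stack=$ B false  input=false false false if end $  — match false
step 4: stack=$ B  input=false false if end $  — expand B ::= H false false S
step 5: stack=$ S false false H  input=false false if end $  — expand H ::= ε
step 6: stack=$ S false false  input=false false if end $  — match false
step 7: stack=$ S false  input=false if end $  — match false
step 8: stack=$ S  input=if end $  — expand S ::= if end
step 9: stack=$ end if  input=if end $  — match if
step 10: stack=$ end  input=end $  — match end
Accept reached after 10 steps.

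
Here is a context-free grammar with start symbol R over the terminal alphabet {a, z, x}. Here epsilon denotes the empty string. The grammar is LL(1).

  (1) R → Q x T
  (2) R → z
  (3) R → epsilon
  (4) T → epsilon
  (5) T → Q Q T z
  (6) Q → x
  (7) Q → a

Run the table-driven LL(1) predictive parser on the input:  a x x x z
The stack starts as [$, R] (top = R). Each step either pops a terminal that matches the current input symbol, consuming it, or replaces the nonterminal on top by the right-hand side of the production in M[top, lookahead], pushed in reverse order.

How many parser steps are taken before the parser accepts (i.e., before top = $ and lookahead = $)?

11

step 1: stack=$ R  input=a x x x z $  — expand R → Q x T
step 2: stack=$ T x Q  input=a x x x z $  — expand Q → a
step 3: stack=$ T x a  input=a x x x z $  — match a
step 4: stack=$ T x  input=x x x z $  — match x
step 5: stack=$ T  input=x x z $  — expand T → Q Q T z
step 6: stack=$ z T Q Q  input=x x z $  — expand Q → x
step 7: stack=$ z T Q x  input=x x z $  — match x
step 8: stack=$ z T Q  input=x z $  — expand Q → x
step 9: stack=$ z T x  input=x z $  — match x
step 10: stack=$ z T  input=z $  — expand T → epsilon
step 11: stack=$ z  input=z $  — match z
Accept reached after 11 steps.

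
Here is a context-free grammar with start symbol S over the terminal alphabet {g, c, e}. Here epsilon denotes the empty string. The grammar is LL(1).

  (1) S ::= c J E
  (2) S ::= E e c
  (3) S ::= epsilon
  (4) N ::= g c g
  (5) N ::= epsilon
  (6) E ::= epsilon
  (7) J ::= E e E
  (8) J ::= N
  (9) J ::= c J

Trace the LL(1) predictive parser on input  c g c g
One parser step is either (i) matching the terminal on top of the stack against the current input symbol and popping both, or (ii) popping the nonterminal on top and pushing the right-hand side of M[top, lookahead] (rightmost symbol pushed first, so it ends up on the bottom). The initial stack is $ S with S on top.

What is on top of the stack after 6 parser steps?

step 1: stack=$ S  input=c g c g $  — expand S ::= c J E
step 2: stack=$ E J c  input=c g c g $  — match c
step 3: stack=$ E J  input=g c g $  — expand J ::= N
step 4: stack=$ E N  input=g c g $  — expand N ::= g c g
step 5: stack=$ E g c g  input=g c g $  — match g
step 6: stack=$ E g c  input=c g $  — match c
Stack after step 6: $ E g (top = g).

g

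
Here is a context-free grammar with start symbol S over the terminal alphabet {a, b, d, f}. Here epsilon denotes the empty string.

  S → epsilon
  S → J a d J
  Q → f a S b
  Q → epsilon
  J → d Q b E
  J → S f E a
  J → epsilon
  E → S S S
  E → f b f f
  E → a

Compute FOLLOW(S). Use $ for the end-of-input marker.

{$, a, b, d, f}

FIRST(Q): from Q→f a S b we get {f}; from Q→epsilon we get {epsilon}. So FIRST(Q) = {epsilon, f}.
FIRST(S): from S→epsilon we get {epsilon}; from S→J a d J we get {a, d, f}. So FIRST(S) = {epsilon, a, d, f}.
FIRST(J): from J→d Q b E we get {d}; from J→S f E a we get {a, d, f}; from J→epsilon we get {epsilon}. So FIRST(J) = {epsilon, a, d, f}.
FIRST(E): from E→S S S we get {epsilon, a, d, f}; from E→f b f f we get {f}; from E→a we get {a}. So FIRST(E) = {epsilon, a, d, f}.
FOLLOW(S) includes $ since S is the start symbol.
FOLLOW(Q): in J→d Q b E, Q is followed by b E with FIRST {b}. Thus FOLLOW(Q) = {b}.
FOLLOW(S): in Q→f a S b, S is followed by b with FIRST {b}; in J→S f E a, S is followed by f E a with FIRST {f}; in E→S S S (occurrence 1), S is followed by S S with FIRST {epsilon, a, d, f}; in E→S S S (occurrence 1), the suffix after S is nullable, so FOLLOW(S) ⊇ FOLLOW(E) = {$, a, b, d, f}; in E→S S S (occurrence 2), S is followed by S with FIRST {epsilon, a, d, f}; in E→S S S (occurrence 2), the suffix after S is nullable, so FOLLOW(S) ⊇ FOLLOW(E) = {$, a, b, d, f}; in E→S S S (occurrence 3), the suffix after S is empty, so FOLLOW(S) ⊇ FOLLOW(E) = {$, a, b, d, f}. Thus FOLLOW(S) = {$, a, b, d, f}.
FOLLOW(J): in S→J a d J (occurrence 1), J is followed by a d J with FIRST {a}; in S→J a d J (occurrence 2), the suffix after J is empty, so FOLLOW(J) ⊇ FOLLOW(S) = {$, a, b, d, f}. Thus FOLLOW(J) = {$, a, b, d, f}.
FOLLOW(E): in J→d Q b E, the suffix after E is empty, so FOLLOW(E) ⊇ FOLLOW(J) = {$, a, b, d, f}; in J→S f E a, E is followed by a with FIRST {a}. Thus FOLLOW(E) = {$, a, b, d, f}.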